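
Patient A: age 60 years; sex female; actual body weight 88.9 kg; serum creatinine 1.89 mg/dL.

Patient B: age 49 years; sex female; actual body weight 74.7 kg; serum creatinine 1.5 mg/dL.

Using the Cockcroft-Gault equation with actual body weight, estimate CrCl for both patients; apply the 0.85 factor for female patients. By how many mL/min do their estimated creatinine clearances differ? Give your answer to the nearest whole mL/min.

Patient A: CrCl = (140 − 60) × 88.9 / (72 × 1.89) × 0.85 = 7112.0 / 136.08 × 0.85 ≈ 44.4 mL/min
Patient B: CrCl = (140 − 49) × 74.7 / (72 × 1.5) × 0.85 = 6797.7 / 108.00 × 0.85 ≈ 53.5 mL/min
|44.4 − 53.5| = 9.1 mL/min

9 mL/min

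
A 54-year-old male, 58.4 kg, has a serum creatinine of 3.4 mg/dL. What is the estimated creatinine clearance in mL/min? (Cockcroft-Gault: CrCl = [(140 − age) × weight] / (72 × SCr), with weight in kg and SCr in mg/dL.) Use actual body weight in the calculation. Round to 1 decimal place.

CrCl = (140 − 54) × 58.4 / (72 × 3.4) = 5022.4 / 244.80 ≈ 20.5 mL/min

20.5 mL/min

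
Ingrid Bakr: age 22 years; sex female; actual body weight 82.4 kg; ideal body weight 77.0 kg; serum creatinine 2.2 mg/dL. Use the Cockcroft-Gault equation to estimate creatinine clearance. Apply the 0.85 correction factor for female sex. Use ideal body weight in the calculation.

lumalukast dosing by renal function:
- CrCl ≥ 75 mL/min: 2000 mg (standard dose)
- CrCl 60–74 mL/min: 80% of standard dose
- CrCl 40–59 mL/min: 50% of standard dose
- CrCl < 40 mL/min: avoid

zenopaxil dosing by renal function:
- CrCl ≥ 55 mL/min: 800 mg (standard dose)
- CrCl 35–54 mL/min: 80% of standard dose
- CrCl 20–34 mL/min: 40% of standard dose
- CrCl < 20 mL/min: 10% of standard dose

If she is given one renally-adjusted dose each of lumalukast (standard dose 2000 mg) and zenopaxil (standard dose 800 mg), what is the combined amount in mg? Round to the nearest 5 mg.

CrCl = (140 − 22) × 77 / (72 × 2.2) × 0.85 = 9086.0 / 158.40 × 0.85 ≈ 48.8 mL/min
CrCl ≈ 49 mL/min.
lumalukast: 40–59 mL/min → 50% of 2000 mg = 1000 mg.
zenopaxil: 35–54 mL/min → 80% of 800 mg = 640 mg.
Total = 1000 + 640 = 1640 mg.

1640 mg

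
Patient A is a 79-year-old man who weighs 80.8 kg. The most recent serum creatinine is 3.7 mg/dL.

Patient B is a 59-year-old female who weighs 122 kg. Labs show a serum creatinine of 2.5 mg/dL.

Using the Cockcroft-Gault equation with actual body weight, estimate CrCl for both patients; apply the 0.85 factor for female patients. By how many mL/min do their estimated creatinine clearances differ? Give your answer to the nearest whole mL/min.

Patient A: CrCl = (140 − 79) × 80.8 / (72 × 3.7) = 4928.8 / 266.40 ≈ 18.5 mL/min
Patient B: CrCl = (140 − 59) × 122 / (72 × 2.5) × 0.85 = 9882.0 / 180.00 × 0.85 ≈ 46.7 mL/min
|18.5 − 46.7| = 28.2 mL/min

28 mL/min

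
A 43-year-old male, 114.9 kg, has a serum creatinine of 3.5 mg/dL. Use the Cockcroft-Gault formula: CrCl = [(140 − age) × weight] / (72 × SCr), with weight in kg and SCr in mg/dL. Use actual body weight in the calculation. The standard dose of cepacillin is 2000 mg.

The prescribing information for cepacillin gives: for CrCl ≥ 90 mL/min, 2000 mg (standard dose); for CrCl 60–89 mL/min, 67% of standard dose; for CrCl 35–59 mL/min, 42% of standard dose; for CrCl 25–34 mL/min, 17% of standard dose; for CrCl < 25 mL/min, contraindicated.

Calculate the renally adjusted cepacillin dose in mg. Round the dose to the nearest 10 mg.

840 mg

CrCl = (140 − 43) × 114.9 / (72 × 3.5) = 11145.3 / 252.00 ≈ 44.2 mL/min
CrCl ≈ 44 mL/min → bracket 35–59 mL/min.
42% of 2000 mg = 840 mg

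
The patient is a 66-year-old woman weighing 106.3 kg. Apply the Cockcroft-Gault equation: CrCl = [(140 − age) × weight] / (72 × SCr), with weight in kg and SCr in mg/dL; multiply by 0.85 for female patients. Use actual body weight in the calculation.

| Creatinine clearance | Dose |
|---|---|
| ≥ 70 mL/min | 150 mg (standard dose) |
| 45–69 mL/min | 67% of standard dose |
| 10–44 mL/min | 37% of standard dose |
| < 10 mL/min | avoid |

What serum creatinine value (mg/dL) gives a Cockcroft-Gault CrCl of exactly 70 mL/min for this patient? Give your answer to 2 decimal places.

Standard dose requires CrCl ≥ 70 mL/min.
Set (140 − 66) × 106.3 × 0.85 / (72 × SCr) = 70
SCr = (140 − 66) × 106.3 × 0.85 / (72 × 70) = 1.327 mg/dL

1.33 mg/dL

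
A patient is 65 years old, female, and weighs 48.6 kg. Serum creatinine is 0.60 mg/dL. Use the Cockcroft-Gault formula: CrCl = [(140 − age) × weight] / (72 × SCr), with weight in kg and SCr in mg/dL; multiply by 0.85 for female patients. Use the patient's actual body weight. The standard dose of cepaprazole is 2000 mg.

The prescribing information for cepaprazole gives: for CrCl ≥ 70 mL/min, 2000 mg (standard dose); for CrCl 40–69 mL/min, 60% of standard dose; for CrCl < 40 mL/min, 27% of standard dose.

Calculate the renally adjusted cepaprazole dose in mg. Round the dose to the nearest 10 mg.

CrCl = (140 − 65) × 48.6 / (72 × 0.6) × 0.85 = 3645.0 / 43.20 × 0.85 ≈ 71.7 mL/min
CrCl ≈ 72 mL/min → bracket ≥ 70 mL/min.
100% of 2000 mg = 2000 mg

2000 mg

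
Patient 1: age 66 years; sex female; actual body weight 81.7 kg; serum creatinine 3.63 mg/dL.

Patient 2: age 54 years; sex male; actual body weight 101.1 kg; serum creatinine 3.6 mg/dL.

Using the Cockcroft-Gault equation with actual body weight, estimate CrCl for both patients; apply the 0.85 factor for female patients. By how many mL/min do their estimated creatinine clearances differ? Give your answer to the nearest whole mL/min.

Patient 1: CrCl = (140 − 66) × 81.7 / (72 × 3.63) × 0.85 = 6045.8 / 261.36 × 0.85 ≈ 19.7 mL/min
Patient 2: CrCl = (140 − 54) × 101.1 / (72 × 3.6) = 8694.6 / 259.20 ≈ 33.5 mL/min
|19.7 − 33.5| = 13.8 mL/min

14 mL/min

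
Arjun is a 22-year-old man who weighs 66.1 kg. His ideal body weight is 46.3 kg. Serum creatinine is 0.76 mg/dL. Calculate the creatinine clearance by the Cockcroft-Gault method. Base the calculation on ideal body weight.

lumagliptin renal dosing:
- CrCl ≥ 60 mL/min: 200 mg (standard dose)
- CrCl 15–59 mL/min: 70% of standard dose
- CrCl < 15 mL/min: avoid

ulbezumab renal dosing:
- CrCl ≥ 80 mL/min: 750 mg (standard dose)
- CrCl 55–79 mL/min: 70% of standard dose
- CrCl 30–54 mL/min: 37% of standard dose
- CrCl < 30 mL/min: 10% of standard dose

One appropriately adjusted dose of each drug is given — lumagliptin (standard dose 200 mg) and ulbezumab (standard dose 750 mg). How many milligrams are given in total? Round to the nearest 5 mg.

950 mg

CrCl = (140 − 22) × 46.3 / (72 × 0.76) = 5463.4 / 54.72 ≈ 99.8 mL/min
CrCl ≈ 100 mL/min.
lumagliptin: ≥ 60 mL/min → 100% of 200 mg = 200 mg.
ulbezumab: ≥ 80 mL/min → 100% of 750 mg = 750 mg.
Total = 200 + 750 = 950 mg.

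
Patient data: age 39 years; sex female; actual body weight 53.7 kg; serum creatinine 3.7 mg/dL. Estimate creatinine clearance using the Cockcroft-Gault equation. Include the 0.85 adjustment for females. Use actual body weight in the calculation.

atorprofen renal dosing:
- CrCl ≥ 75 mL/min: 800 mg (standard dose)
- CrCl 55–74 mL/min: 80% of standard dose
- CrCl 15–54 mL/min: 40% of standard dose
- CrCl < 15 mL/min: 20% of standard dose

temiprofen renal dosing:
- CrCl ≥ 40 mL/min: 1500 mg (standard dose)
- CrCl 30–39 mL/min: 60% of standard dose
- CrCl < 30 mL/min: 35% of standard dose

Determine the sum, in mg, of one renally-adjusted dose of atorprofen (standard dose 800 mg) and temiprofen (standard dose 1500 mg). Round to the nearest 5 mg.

845 mg

CrCl = (140 − 39) × 53.7 / (72 × 3.7) × 0.85 = 5423.7 / 266.40 × 0.85 ≈ 17.3 mL/min
CrCl ≈ 17 mL/min.
atorprofen: 15–54 mL/min → 40% of 800 mg = 320 mg.
temiprofen: < 30 mL/min → 35% of 1500 mg = 525 mg.
Total = 320 + 525 = 845 mg.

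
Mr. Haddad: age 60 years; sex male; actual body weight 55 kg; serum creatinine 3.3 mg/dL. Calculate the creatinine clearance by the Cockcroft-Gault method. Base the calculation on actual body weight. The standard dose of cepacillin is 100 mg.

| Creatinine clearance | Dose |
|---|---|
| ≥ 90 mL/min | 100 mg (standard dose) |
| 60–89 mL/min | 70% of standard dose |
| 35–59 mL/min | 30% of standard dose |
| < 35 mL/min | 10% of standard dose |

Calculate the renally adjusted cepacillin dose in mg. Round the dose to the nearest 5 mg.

10 mg

CrCl = (140 − 60) × 55 / (72 × 3.3) = 4400.0 / 237.60 ≈ 18.5 mL/min
CrCl ≈ 19 mL/min → bracket < 35 mL/min.
10% of 100 mg = 10 mg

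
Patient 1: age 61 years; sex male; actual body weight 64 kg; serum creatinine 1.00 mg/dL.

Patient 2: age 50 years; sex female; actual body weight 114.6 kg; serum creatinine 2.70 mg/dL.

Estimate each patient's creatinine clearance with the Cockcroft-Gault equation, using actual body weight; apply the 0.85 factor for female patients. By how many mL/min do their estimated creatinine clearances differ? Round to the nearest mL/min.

25 mL/min

Patient 1: CrCl = (140 − 61) × 64 / (72 × 1) = 5056.0 / 72.00 ≈ 70.2 mL/min
Patient 2: CrCl = (140 − 50) × 114.6 / (72 × 2.7) × 0.85 = 10314.0 / 194.40 × 0.85 ≈ 45.1 mL/min
|70.2 − 45.1| = 25.1 mL/min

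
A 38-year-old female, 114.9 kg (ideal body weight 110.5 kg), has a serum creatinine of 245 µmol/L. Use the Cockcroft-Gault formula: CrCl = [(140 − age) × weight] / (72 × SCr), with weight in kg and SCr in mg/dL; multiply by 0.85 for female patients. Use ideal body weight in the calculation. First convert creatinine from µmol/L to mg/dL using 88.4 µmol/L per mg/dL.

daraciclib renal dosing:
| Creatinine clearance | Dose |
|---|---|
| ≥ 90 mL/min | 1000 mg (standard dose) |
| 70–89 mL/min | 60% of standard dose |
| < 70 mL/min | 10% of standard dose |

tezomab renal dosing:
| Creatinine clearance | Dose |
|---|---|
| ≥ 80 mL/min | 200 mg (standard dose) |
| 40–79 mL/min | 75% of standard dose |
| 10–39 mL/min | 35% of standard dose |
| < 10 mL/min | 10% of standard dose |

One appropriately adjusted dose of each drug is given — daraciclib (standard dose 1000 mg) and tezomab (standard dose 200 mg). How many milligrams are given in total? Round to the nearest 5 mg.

SCr = 245 / 88.4 = 2.771 mg/dL
CrCl = (140 − 38) × 110.5 / (72 × 2.771) × 0.85 = 11271.0 / 199.51 × 0.85 ≈ 48.0 mL/min
CrCl ≈ 48 mL/min.
daraciclib: < 70 mL/min → 10% of 1000 mg = 100 mg.
tezomab: 40–79 mL/min → 75% of 200 mg = 150 mg.
Total = 100 + 150 = 250 mg.

250 mg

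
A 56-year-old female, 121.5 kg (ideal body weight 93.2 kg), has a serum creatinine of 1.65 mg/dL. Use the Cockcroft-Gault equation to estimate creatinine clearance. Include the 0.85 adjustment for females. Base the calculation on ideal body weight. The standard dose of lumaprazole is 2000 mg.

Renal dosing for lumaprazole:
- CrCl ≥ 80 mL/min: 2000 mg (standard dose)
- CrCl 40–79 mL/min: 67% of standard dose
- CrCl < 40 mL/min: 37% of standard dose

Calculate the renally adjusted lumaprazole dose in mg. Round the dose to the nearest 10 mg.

1340 mg

CrCl = (140 − 56) × 93.2 / (72 × 1.65) × 0.85 = 7828.8 / 118.80 × 0.85 ≈ 56.0 mL/min
CrCl ≈ 56 mL/min → bracket 40–79 mL/min.
67% of 2000 mg = 1340 mg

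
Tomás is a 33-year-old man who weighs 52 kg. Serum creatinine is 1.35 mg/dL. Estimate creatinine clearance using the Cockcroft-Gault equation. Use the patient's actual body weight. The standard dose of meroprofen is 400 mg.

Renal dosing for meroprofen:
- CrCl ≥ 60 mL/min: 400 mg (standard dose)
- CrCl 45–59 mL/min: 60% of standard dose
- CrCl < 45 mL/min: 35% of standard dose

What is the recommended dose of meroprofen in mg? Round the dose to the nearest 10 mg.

240 mg

CrCl = (140 − 33) × 52 / (72 × 1.35) = 5564.0 / 97.20 ≈ 57.2 mL/min
CrCl ≈ 57 mL/min → bracket 45–59 mL/min.
60% of 400 mg = 240 mg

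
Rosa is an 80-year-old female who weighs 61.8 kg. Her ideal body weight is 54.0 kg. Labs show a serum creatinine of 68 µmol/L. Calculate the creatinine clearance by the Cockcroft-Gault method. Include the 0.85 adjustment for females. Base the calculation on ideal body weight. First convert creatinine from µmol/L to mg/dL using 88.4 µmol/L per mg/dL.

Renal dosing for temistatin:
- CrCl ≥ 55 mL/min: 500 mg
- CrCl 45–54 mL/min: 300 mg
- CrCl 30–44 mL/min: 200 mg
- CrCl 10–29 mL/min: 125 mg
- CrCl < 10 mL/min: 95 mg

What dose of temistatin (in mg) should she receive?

300 mg

SCr = 68 / 88.4 = 0.769 mg/dL
CrCl = (140 − 80) × 54 / (72 × 0.769) × 0.85 = 3240.0 / 55.37 × 0.85 ≈ 49.7 mL/min
CrCl ≈ 50 mL/min → bracket 45–54 mL/min.
Dose for this bracket: 300 mg.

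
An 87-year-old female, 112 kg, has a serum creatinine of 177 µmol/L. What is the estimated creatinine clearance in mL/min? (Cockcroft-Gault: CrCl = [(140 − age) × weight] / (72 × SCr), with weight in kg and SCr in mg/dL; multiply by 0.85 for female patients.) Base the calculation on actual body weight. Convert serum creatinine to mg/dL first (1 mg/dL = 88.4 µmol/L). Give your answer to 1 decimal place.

SCr = 177 / 88.4 = 2.002 mg/dL
CrCl = (140 − 87) × 112 / (72 × 2.002) × 0.85 = 5936.0 / 144.14 × 0.85 ≈ 35.0 mL/min

35.0 mL/min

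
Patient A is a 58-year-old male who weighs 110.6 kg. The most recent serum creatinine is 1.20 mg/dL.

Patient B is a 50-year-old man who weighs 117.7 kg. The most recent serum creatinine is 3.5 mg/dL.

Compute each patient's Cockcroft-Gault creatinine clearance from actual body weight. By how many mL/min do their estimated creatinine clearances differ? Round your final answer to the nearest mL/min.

63 mL/min

Patient A: CrCl = (140 − 58) × 110.6 / (72 × 1.2) = 9069.2 / 86.40 ≈ 105.0 mL/min
Patient B: CrCl = (140 − 50) × 117.7 / (72 × 3.5) = 10593.0 / 252.00 ≈ 42.0 mL/min
|105.0 − 42.0| = 63.0 mL/min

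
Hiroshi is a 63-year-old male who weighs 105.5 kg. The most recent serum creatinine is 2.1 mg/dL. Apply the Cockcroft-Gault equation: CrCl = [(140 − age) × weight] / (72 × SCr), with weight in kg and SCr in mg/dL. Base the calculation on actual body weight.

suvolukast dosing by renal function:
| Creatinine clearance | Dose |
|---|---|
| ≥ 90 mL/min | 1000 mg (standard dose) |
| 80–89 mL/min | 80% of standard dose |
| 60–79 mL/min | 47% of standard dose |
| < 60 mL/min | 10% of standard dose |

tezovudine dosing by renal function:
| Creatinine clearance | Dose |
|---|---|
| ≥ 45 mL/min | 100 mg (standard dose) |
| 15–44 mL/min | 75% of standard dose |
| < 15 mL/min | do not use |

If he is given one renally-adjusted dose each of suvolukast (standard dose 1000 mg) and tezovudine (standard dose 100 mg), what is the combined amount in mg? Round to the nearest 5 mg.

CrCl = (140 − 63) × 105.5 / (72 × 2.1) = 8123.5 / 151.20 ≈ 53.7 mL/min
CrCl ≈ 54 mL/min.
suvolukast: < 60 mL/min → 10% of 1000 mg = 100 mg.
tezovudine: ≥ 45 mL/min → 100% of 100 mg = 100 mg.
Total = 100 + 100 = 200 mg.

200 mg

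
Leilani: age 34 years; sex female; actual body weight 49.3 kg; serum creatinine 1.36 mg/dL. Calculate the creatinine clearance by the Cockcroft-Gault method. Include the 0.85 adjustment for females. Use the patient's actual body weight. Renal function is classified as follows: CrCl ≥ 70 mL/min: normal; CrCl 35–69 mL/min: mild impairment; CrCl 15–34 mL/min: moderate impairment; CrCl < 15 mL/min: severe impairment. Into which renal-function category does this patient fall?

CrCl = (140 − 34) × 49.3 / (72 × 1.36) × 0.85 = 5225.8 / 97.92 × 0.85 ≈ 45.4 mL/min
45 mL/min falls in the 'mild impairment' range.

mild impairment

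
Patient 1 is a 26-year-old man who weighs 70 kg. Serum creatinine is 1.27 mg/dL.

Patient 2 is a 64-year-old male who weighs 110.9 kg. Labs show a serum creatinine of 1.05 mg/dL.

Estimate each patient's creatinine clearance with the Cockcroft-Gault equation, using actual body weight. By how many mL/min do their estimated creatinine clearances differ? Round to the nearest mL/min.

Patient 1: CrCl = (140 − 26) × 70 / (72 × 1.27) = 7980.0 / 91.44 ≈ 87.3 mL/min
Patient 2: CrCl = (140 − 64) × 110.9 / (72 × 1.05) = 8428.4 / 75.60 ≈ 111.5 mL/min
|87.3 − 111.5| = 24.2 mL/min

24 mL/min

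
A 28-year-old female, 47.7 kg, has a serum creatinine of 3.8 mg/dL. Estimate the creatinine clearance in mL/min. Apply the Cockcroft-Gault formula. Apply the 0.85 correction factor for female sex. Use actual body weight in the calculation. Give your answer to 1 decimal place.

CrCl = (140 − 28) × 47.7 / (72 × 3.8) × 0.85 = 5342.4 / 273.60 × 0.85 ≈ 16.6 mL/min

16.6 mL/min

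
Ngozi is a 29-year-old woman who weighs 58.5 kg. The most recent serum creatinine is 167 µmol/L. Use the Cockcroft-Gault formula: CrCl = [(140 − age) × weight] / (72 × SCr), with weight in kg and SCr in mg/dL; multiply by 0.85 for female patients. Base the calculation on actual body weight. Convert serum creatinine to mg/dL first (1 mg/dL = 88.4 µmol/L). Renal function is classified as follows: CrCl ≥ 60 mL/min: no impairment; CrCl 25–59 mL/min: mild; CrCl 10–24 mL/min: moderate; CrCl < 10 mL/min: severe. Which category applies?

SCr = 167 / 88.4 = 1.889 mg/dL
CrCl = (140 − 29) × 58.5 / (72 × 1.889) × 0.85 = 6493.5 / 136.01 × 0.85 ≈ 40.6 mL/min
41 mL/min falls in the 'mild' range.

mild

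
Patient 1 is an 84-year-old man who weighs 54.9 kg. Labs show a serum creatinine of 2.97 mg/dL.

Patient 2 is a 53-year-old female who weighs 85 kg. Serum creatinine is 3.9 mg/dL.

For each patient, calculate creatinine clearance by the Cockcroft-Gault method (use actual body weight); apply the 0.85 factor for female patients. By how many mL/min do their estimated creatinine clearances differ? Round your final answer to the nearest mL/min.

8 mL/min

Patient 1: CrCl = (140 − 84) × 54.9 / (72 × 2.97) = 3074.4 / 213.84 ≈ 14.4 mL/min
Patient 2: CrCl = (140 − 53) × 85 / (72 × 3.9) × 0.85 = 7395.0 / 280.80 × 0.85 ≈ 22.4 mL/min
|14.4 − 22.4| = 8.0 mL/min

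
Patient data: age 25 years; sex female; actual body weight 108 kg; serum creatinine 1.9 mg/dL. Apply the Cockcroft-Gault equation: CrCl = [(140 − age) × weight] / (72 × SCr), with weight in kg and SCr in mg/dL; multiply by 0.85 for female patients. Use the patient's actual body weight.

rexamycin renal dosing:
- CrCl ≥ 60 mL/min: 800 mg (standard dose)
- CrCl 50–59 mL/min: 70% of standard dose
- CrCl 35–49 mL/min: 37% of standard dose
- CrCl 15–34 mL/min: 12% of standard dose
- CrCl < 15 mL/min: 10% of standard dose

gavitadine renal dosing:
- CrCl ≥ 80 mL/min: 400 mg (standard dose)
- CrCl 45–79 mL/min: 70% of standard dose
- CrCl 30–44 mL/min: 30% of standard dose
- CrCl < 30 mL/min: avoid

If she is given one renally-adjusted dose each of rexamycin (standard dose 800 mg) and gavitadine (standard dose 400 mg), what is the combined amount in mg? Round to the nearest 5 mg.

1080 mg

CrCl = (140 − 25) × 108 / (72 × 1.9) × 0.85 = 12420.0 / 136.80 × 0.85 ≈ 77.2 mL/min
CrCl ≈ 77 mL/min.
rexamycin: ≥ 60 mL/min → 100% of 800 mg = 800 mg.
gavitadine: 45–79 mL/min → 70% of 400 mg = 280 mg.
Total = 800 + 280 = 1080 mg.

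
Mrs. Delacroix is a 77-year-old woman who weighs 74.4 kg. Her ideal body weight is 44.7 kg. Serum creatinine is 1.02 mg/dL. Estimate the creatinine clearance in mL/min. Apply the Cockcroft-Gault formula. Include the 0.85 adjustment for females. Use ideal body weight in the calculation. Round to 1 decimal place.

32.6 mL/min

CrCl = (140 − 77) × 44.7 / (72 × 1.02) × 0.85 = 2816.1 / 73.44 × 0.85 ≈ 32.6 mL/min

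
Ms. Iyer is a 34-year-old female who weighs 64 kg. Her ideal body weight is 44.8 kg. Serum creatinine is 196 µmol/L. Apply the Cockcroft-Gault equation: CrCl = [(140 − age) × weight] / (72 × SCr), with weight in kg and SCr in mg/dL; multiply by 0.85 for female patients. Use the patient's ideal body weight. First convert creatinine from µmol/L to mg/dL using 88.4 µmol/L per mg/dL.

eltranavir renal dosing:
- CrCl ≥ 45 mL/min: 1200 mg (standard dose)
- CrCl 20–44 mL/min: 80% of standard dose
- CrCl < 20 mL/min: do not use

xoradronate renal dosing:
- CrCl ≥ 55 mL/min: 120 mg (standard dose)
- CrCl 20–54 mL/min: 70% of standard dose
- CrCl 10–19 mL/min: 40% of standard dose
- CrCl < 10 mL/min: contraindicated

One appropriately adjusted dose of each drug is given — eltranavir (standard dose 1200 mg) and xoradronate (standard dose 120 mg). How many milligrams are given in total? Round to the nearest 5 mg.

SCr = 196 / 88.4 = 2.217 mg/dL
CrCl = (140 − 34) × 44.8 / (72 × 2.217) × 0.85 = 4748.8 / 159.62 × 0.85 ≈ 25.3 mL/min
CrCl ≈ 25 mL/min.
eltranavir: 20–44 mL/min → 80% of 1200 mg = 960 mg.
xoradronate: 20–54 mL/min → 70% of 120 mg = 84 mg.
Total = 960 + 84 = 1044 mg.

1045 mg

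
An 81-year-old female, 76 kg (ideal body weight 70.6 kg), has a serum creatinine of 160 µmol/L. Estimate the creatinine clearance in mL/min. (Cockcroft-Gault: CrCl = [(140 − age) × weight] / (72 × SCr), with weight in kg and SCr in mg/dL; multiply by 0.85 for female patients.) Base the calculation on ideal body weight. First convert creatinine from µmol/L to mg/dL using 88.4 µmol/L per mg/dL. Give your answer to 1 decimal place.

SCr = 160 / 88.4 = 1.81 mg/dL
CrCl = (140 − 81) × 70.6 / (72 × 1.81) × 0.85 = 4165.4 / 130.32 × 0.85 ≈ 27.2 mL/min

27.2 mL/min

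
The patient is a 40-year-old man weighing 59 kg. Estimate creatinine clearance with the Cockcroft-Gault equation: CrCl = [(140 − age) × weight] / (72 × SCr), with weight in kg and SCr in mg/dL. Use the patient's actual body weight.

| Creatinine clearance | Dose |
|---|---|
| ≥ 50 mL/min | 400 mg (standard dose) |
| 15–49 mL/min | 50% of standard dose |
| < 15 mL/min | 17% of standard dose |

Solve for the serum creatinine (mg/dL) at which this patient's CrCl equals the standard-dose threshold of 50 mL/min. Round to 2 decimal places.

Standard dose requires CrCl ≥ 50 mL/min.
Set (140 − 40) × 59 / (72 × SCr) = 50
SCr = (140 − 40) × 59 / (72 × 50) = 1.639 mg/dL

1.64 mg/dL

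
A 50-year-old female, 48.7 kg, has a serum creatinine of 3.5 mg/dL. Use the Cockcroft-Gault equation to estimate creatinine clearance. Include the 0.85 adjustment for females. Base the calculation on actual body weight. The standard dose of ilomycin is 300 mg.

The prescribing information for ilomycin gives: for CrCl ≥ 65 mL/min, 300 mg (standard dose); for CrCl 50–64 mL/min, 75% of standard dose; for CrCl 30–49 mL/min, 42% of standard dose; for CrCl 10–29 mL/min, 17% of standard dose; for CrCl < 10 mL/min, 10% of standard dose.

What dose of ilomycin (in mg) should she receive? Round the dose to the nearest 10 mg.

50 mg

CrCl = (140 − 50) × 48.7 / (72 × 3.5) × 0.85 = 4383.0 / 252.00 × 0.85 ≈ 14.8 mL/min
CrCl ≈ 15 mL/min → bracket 10–29 mL/min.
17% of 300 mg = 51 mg → 50 mg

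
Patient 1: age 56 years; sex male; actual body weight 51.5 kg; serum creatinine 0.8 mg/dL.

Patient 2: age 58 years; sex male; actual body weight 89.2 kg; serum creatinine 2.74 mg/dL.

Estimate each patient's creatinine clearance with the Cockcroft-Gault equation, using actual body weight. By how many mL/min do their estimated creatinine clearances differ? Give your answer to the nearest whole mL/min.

Patient 1: CrCl = (140 − 56) × 51.5 / (72 × 0.8) = 4326.0 / 57.60 ≈ 75.1 mL/min
Patient 2: CrCl = (140 − 58) × 89.2 / (72 × 2.74) = 7314.4 / 197.28 ≈ 37.1 mL/min
|75.1 − 37.1| = 38.0 mL/min

38 mL/min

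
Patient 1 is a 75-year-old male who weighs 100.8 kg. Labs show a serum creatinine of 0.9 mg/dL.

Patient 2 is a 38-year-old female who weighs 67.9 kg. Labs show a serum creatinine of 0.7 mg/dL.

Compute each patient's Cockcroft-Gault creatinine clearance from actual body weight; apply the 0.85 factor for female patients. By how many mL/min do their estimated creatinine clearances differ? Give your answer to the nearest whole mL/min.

16 mL/min

Patient 1: CrCl = (140 − 75) × 100.8 / (72 × 0.9) = 6552.0 / 64.80 ≈ 101.1 mL/min
Patient 2: CrCl = (140 − 38) × 67.9 / (72 × 0.7) × 0.85 = 6925.8 / 50.40 × 0.85 ≈ 116.8 mL/min
|101.1 − 116.8| = 15.7 mL/min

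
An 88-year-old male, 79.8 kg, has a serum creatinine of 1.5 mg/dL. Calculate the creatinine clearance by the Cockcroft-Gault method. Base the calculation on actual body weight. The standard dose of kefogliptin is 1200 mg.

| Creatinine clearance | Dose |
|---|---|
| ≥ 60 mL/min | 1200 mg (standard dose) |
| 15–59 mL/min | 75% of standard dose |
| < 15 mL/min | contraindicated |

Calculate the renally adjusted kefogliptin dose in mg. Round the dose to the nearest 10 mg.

CrCl = (140 − 88) × 79.8 / (72 × 1.5) = 4149.6 / 108.00 ≈ 38.4 mL/min
CrCl ≈ 38 mL/min → bracket 15–59 mL/min.
75% of 1200 mg = 900 mg

900 mg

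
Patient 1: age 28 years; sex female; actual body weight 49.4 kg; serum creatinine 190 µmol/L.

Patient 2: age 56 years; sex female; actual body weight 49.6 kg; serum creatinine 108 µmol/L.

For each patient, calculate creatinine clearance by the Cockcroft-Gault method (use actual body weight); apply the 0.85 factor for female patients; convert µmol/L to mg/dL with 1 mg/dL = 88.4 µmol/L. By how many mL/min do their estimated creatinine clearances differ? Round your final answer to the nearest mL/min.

Patient 1: SCr = 190 / 88.4 = 2.149 mg/dL
Patient 1: CrCl = (140 − 28) × 49.4 / (72 × 2.149) × 0.85 = 5532.8 / 154.73 × 0.85 ≈ 30.4 mL/min
Patient 2: SCr = 108 / 88.4 = 1.222 mg/dL
Patient 2: CrCl = (140 − 56) × 49.6 / (72 × 1.222) × 0.85 = 4166.4 / 87.98 × 0.85 ≈ 40.3 mL/min
|30.4 − 40.3| = 9.9 mL/min

10 mL/min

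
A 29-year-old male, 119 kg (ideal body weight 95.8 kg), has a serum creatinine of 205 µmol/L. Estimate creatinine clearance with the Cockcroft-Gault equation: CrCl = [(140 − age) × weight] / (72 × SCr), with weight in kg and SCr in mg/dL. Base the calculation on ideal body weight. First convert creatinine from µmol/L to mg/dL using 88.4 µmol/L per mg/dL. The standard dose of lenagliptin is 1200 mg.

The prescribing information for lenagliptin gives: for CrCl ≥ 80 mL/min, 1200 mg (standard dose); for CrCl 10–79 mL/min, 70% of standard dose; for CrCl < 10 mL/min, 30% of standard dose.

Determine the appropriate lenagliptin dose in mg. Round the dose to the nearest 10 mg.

SCr = 205 / 88.4 = 2.319 mg/dL
CrCl = (140 − 29) × 95.8 / (72 × 2.319) = 10633.8 / 166.97 ≈ 63.7 mL/min
CrCl ≈ 64 mL/min → bracket 10–79 mL/min.
70% of 1200 mg = 840 mg

840 mg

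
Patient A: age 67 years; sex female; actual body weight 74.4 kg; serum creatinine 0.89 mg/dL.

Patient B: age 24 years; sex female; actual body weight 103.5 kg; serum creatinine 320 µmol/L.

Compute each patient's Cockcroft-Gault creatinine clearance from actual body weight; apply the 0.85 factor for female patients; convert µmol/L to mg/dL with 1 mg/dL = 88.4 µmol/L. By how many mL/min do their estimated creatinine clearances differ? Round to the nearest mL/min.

Patient A: CrCl = (140 − 67) × 74.4 / (72 × 0.89) × 0.85 = 5431.2 / 64.08 × 0.85 ≈ 72.0 mL/min
Patient B: SCr = 320 / 88.4 = 3.62 mg/dL
Patient B: CrCl = (140 − 24) × 103.5 / (72 × 3.62) × 0.85 = 12006.0 / 260.64 × 0.85 ≈ 39.2 mL/min
|72.0 − 39.2| = 32.8 mL/min

33 mL/min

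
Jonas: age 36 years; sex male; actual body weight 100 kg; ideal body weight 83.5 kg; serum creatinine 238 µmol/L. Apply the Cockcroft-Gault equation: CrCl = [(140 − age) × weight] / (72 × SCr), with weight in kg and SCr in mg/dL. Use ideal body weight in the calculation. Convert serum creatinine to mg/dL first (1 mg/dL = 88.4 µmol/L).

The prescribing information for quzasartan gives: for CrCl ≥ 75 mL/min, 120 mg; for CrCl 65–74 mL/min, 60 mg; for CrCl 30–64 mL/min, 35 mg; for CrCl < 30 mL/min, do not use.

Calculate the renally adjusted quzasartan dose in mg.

SCr = 238 / 88.4 = 2.692 mg/dL
CrCl = (140 − 36) × 83.5 / (72 × 2.692) = 8684.0 / 193.82 ≈ 44.8 mL/min
CrCl ≈ 45 mL/min → bracket 30–64 mL/min.
Dose for this bracket: 35 mg.

35 mg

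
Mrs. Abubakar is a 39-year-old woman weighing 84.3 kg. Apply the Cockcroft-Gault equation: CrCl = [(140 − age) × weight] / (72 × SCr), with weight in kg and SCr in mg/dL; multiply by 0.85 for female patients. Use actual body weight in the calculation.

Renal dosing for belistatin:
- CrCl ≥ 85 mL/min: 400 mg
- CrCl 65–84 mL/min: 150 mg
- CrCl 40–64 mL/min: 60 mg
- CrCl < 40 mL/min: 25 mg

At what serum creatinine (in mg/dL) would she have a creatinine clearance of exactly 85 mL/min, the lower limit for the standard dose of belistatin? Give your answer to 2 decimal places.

Standard dose requires CrCl ≥ 85 mL/min.
Set (140 − 39) × 84.3 × 0.85 / (72 × SCr) = 85
SCr = (140 − 39) × 84.3 × 0.85 / (72 × 85) = 1.183 mg/dL

1.18 mg/dL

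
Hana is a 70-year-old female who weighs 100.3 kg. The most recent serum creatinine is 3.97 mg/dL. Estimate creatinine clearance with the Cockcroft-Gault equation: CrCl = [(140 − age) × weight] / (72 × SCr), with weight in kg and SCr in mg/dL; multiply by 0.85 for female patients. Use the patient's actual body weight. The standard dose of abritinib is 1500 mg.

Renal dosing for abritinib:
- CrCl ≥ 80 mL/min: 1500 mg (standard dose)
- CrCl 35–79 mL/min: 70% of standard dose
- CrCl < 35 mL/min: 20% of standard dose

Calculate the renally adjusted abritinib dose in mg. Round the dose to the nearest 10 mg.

CrCl = (140 − 70) × 100.3 / (72 × 3.97) × 0.85 = 7021.0 / 285.84 × 0.85 ≈ 20.9 mL/min
CrCl ≈ 21 mL/min → bracket < 35 mL/min.
20% of 1500 mg = 300 mg

300 mg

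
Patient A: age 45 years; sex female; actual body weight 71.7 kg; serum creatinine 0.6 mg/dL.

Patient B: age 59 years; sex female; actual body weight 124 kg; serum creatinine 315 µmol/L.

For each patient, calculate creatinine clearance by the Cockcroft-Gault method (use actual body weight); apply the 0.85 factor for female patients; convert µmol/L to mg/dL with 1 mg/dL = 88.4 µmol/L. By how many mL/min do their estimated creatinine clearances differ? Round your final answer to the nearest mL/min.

Patient A: CrCl = (140 − 45) × 71.7 / (72 × 0.6) × 0.85 = 6811.5 / 43.20 × 0.85 ≈ 134.0 mL/min
Patient B: SCr = 315 / 88.4 = 3.563 mg/dL
Patient B: CrCl = (140 − 59) × 124 / (72 × 3.563) × 0.85 = 10044.0 / 256.54 × 0.85 ≈ 33.3 mL/min
|134.0 − 33.3| = 100.7 mL/min

101 mL/min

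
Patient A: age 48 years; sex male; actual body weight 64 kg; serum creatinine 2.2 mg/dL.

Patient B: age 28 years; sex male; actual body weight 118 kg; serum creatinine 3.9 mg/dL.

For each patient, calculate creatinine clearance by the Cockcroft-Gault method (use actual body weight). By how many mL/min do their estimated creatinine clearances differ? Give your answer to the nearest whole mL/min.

10 mL/min

Patient A: CrCl = (140 − 48) × 64 / (72 × 2.2) = 5888.0 / 158.40 ≈ 37.2 mL/min
Patient B: CrCl = (140 − 28) × 118 / (72 × 3.9) = 13216.0 / 280.80 ≈ 47.1 mL/min
|37.2 − 47.1| = 9.9 mL/min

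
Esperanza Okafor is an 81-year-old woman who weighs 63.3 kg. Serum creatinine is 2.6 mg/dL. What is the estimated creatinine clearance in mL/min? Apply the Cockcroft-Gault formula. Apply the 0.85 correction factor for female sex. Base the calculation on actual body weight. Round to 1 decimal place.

CrCl = (140 − 81) × 63.3 / (72 × 2.6) × 0.85 = 3734.7 / 187.20 × 0.85 ≈ 17.0 mL/min

17.0 mL/min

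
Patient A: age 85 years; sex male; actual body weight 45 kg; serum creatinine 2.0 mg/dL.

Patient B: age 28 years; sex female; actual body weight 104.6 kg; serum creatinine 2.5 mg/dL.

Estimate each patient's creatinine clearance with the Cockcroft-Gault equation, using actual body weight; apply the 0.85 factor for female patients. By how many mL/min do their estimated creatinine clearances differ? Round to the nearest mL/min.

Patient A: CrCl = (140 − 85) × 45 / (72 × 2) = 2475.0 / 144.00 ≈ 17.2 mL/min
Patient B: CrCl = (140 − 28) × 104.6 / (72 × 2.5) × 0.85 = 11715.2 / 180.00 × 0.85 ≈ 55.3 mL/min
|17.2 − 55.3| = 38.1 mL/min

38 mL/min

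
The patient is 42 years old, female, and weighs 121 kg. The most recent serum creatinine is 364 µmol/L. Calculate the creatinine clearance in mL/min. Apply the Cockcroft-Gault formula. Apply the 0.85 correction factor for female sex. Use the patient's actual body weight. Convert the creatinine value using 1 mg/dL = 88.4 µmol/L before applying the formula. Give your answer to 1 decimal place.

SCr = 364 / 88.4 = 4.118 mg/dL
CrCl = (140 − 42) × 121 / (72 × 4.118) × 0.85 = 11858.0 / 296.50 × 0.85 ≈ 34.0 mL/min

34.0 mL/min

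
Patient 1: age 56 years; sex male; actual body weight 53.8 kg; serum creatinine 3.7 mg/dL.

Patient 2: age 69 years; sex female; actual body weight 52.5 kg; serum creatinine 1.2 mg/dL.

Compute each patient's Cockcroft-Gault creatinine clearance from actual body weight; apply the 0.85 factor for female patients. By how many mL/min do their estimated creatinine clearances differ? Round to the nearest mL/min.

Patient 1: CrCl = (140 − 56) × 53.8 / (72 × 3.7) = 4519.2 / 266.40 ≈ 17.0 mL/min
Patient 2: CrCl = (140 − 69) × 52.5 / (72 × 1.2) × 0.85 = 3727.5 / 86.40 × 0.85 ≈ 36.7 mL/min
|17.0 − 36.7| = 19.7 mL/min

20 mL/min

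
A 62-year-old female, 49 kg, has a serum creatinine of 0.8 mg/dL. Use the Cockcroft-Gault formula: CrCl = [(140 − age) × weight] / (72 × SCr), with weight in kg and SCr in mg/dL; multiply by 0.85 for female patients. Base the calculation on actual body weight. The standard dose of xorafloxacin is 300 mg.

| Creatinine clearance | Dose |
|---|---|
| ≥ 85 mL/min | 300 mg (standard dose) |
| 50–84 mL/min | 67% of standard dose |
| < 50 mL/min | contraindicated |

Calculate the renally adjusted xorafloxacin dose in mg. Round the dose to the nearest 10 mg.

CrCl = (140 − 62) × 49 / (72 × 0.8) × 0.85 = 3822.0 / 57.60 × 0.85 ≈ 56.4 mL/min
CrCl ≈ 56 mL/min → bracket 50–84 mL/min.
67% of 300 mg = 201 mg → 200 mg

200 mg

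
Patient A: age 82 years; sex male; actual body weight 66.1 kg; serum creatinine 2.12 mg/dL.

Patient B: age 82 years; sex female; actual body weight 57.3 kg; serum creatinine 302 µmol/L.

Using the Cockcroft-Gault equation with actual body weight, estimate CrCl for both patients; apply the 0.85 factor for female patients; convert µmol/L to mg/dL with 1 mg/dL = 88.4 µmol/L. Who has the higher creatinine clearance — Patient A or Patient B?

Patient A: CrCl = (140 − 82) × 66.1 / (72 × 2.12) = 3833.8 / 152.64 ≈ 25.1 mL/min
Patient B: SCr = 302 / 88.4 = 3.416 mg/dL
Patient B: CrCl = (140 − 82) × 57.3 / (72 × 3.416) × 0.85 = 3323.4 / 245.95 × 0.85 ≈ 11.5 mL/min
25.1 vs 11.5 mL/min → Patient A is higher.

Patient A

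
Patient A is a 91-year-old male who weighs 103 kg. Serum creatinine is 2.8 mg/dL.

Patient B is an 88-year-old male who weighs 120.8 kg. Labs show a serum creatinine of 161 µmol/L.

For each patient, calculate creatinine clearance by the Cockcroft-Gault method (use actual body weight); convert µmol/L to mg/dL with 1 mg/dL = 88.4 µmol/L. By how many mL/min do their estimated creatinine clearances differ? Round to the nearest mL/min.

Patient A: CrCl = (140 − 91) × 103 / (72 × 2.8) = 5047.0 / 201.60 ≈ 25.0 mL/min
Patient B: SCr = 161 / 88.4 = 1.821 mg/dL
Patient B: CrCl = (140 − 88) × 120.8 / (72 × 1.821) = 6281.6 / 131.11 ≈ 47.9 mL/min
|25.0 − 47.9| = 22.9 mL/min

23 mL/min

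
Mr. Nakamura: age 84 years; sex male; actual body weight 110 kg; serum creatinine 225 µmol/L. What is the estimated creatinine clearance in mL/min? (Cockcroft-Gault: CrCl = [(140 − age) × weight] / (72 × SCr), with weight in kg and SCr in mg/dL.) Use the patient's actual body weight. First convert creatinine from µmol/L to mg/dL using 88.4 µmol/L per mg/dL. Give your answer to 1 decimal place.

SCr = 225 / 88.4 = 2.545 mg/dL
CrCl = (140 − 84) × 110 / (72 × 2.545) = 6160.0 / 183.24 ≈ 33.6 mL/min

33.6 mL/min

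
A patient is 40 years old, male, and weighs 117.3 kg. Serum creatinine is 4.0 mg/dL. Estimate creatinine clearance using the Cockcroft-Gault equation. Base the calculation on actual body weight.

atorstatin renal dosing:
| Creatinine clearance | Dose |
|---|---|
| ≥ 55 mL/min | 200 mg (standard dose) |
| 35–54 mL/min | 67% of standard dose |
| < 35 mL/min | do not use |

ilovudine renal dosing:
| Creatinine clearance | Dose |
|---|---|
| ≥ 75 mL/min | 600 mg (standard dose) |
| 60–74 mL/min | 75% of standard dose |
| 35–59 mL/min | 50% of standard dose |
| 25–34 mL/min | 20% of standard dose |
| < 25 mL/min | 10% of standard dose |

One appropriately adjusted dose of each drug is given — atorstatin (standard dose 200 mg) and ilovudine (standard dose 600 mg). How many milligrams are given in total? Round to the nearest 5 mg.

435 mg

CrCl = (140 − 40) × 117.3 / (72 × 4) = 11730.0 / 288.00 ≈ 40.7 mL/min
CrCl ≈ 41 mL/min.
atorstatin: 35–54 mL/min → 67% of 200 mg = 134 mg.
ilovudine: 35–59 mL/min → 50% of 600 mg = 300 mg.
Total = 134 + 300 = 434 mg.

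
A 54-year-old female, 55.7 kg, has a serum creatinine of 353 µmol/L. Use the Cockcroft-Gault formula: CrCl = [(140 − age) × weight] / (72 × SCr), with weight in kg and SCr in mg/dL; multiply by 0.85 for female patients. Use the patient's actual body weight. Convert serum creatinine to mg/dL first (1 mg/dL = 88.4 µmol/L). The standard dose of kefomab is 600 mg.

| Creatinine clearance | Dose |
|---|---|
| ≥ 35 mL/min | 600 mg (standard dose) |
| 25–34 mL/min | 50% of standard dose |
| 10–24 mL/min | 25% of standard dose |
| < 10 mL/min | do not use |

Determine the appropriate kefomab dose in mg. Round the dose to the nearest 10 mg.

SCr = 353 / 88.4 = 3.993 mg/dL
CrCl = (140 − 54) × 55.7 / (72 × 3.993) × 0.85 = 4790.2 / 287.50 × 0.85 ≈ 14.2 mL/min
CrCl ≈ 14 mL/min → bracket 10–24 mL/min.
25% of 600 mg = 150 mg

150 mg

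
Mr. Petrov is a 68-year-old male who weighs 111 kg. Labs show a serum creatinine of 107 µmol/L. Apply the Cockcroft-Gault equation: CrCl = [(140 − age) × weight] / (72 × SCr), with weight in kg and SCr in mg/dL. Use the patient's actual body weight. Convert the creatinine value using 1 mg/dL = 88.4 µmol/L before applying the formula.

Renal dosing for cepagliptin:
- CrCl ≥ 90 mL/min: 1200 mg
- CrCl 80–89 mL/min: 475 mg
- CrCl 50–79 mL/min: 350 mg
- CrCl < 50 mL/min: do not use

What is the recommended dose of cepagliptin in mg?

SCr = 107 / 88.4 = 1.21 mg/dL
CrCl = (140 − 68) × 111 / (72 × 1.21) = 7992.0 / 87.12 ≈ 91.7 mL/min
CrCl ≈ 92 mL/min → bracket ≥ 90 mL/min.
Dose for this bracket: 1200 mg.

1200 mg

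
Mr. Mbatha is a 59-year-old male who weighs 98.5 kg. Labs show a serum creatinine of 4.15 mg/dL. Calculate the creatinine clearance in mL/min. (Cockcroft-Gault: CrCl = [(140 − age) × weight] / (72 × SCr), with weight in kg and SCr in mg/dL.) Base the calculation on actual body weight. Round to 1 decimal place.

CrCl = (140 − 59) × 98.5 / (72 × 4.15) = 7978.5 / 298.80 ≈ 26.7 mL/min

26.7 mL/min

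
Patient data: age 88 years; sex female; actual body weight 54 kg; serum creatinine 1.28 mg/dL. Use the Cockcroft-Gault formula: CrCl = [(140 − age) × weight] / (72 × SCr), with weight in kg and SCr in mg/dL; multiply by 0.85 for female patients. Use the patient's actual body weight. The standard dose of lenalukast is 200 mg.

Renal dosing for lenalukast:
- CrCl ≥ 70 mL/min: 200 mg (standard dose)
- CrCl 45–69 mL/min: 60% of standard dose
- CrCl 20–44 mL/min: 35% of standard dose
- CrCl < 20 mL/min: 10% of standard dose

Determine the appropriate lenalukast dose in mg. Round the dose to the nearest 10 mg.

70 mg

CrCl = (140 − 88) × 54 / (72 × 1.28) × 0.85 = 2808.0 / 92.16 × 0.85 ≈ 25.9 mL/min
CrCl ≈ 26 mL/min → bracket 20–44 mL/min.
35% of 200 mg = 70 mg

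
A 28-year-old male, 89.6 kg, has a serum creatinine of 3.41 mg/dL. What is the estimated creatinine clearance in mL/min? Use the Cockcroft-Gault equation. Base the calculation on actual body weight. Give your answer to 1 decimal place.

40.9 mL/min

CrCl = (140 − 28) × 89.6 / (72 × 3.41) = 10035.2 / 245.52 ≈ 40.9 mL/min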